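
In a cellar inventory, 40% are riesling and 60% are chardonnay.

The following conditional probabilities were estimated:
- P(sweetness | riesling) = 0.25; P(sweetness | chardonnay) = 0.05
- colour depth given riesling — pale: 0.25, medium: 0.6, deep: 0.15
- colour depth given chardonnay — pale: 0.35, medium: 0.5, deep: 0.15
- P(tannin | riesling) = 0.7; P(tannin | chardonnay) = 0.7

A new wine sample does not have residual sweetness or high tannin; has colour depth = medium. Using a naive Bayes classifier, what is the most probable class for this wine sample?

riesling: 0.4 × (1−0.25) × 0.6 × (1−0.7) = 0.054
chardonnay: 0.6 × (1−0.05) × 0.5 × (1−0.7) = 0.0855
Highest score → chardonnay.

chardonnay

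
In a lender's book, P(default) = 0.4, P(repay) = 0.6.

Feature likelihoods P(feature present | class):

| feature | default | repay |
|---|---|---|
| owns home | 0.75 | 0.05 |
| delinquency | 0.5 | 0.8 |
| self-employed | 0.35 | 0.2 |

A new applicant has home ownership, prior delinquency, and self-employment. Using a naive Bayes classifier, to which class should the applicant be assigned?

default

default: 0.4 × 0.75 × 0.5 × 0.35 = 0.0525
repay: 0.6 × 0.05 × 0.8 × 0.2 = 0.0048
Highest score → default.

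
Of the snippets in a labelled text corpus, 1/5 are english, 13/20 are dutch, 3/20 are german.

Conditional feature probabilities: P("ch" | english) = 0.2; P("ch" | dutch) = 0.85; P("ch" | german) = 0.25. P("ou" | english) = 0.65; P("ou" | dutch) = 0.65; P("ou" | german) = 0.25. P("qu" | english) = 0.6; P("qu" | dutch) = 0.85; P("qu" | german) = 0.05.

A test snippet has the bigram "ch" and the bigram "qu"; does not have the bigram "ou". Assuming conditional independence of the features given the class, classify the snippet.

dutch

english: 0.2 × 0.2 × (1−0.65) × 0.6 = 0.0084
dutch: 0.65 × 0.85 × (1−0.65) × 0.85 = 0.16436875
german: 0.15 × 0.25 × (1−0.25) × 0.05 = 0.00140625
Highest score → dutch.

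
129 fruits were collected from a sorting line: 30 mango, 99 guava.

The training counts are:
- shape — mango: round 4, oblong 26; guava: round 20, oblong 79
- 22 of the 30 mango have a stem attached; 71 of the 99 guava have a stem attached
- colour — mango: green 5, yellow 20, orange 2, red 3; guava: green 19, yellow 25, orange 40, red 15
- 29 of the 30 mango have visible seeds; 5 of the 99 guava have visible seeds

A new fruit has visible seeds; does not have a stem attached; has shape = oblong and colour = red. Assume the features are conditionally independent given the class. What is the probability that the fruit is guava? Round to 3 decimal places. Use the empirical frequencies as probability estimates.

0.203

mango: (30/129) × (26/30) × (8/30) × (3/30) × (29/30) ≈ 0.00519552
guava: (99/129) × (79/99) × (28/99) × (15/99) × (5/99) ≈ 0.00132541
P(guava | x) = 0.00132541 / 0.00652093 ≈ 0.203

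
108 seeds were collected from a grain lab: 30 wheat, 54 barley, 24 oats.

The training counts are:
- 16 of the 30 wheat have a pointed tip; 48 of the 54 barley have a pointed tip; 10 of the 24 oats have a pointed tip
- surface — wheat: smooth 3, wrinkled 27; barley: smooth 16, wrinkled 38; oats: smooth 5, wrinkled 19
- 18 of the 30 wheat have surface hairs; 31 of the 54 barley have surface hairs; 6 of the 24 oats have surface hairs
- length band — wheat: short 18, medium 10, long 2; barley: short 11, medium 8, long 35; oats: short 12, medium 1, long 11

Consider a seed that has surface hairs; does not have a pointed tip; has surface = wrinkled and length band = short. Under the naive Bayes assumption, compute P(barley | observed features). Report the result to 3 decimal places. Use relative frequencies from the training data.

0.077

wheat: (30/108) × (14/30) × (27/30) × (18/30) × (18/30) = 0.042
barley: (54/108) × (6/54) × (38/54) × (31/54) × (11/54) ≈ 0.00457177
oats: (24/108) × (14/24) × (19/24) × (6/24) × (12/24) ≈ 0.0128279
P(barley | x) = 0.00457177 / 0.05939967 ≈ 0.077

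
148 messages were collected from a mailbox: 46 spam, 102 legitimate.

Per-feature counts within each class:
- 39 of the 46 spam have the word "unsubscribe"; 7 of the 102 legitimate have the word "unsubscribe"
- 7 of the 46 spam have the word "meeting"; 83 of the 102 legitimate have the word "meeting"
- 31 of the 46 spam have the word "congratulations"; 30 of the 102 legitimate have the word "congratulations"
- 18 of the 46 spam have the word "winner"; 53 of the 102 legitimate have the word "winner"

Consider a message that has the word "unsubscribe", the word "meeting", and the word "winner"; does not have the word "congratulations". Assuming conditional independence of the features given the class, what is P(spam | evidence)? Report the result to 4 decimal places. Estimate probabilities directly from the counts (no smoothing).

spam: (46/148) × (39/46) × (7/46) × (15/46) × (18/46) ≈ 0.00511671
legitimate: (102/148) × (7/102) × (83/102) × (72/102) × (53/102) ≈ 0.0141163
P(spam | x) = 0.00511671 / 0.01923301 ≈ 0.2660

0.2660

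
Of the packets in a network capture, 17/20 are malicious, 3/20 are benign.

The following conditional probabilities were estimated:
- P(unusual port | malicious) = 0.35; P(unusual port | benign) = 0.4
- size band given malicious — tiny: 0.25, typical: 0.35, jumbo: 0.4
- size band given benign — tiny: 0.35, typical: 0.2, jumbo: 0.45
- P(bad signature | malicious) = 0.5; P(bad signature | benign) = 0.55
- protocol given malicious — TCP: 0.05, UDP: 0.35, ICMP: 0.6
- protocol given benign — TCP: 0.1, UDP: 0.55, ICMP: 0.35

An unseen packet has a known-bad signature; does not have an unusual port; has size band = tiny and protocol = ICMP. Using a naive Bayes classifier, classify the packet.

malicious: 0.85 × (1−0.35) × 0.25 × 0.5 × 0.6 = 0.0414375
benign: 0.15 × (1−0.4) × 0.35 × 0.55 × 0.35 = 0.00606375
Highest score → malicious.

malicious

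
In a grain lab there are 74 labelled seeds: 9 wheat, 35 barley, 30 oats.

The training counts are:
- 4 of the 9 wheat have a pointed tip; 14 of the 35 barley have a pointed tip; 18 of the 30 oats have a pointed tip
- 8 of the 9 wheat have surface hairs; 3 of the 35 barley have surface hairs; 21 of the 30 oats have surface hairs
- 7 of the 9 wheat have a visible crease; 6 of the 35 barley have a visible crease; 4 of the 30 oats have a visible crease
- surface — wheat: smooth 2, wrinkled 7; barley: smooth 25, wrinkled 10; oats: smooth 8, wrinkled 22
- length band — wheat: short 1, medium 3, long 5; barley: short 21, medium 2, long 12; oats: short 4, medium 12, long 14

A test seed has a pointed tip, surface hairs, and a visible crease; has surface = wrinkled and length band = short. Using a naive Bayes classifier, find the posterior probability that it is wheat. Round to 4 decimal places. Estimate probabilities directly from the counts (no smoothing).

0.5450

wheat: (9/74) × (4/9) × (8/9) × (7/9) × (7/9) × (1/9) ≈ 0.00322957
barley: (35/74) × (14/35) × (3/35) × (6/35) × (10/35) × (21/35) ≈ 0.000476558
oats: (30/74) × (18/30) × (21/30) × (4/30) × (22/30) × (4/30) ≈ 0.00221982
P(wheat | x) = 0.00322957 / 0.005925948 ≈ 0.5450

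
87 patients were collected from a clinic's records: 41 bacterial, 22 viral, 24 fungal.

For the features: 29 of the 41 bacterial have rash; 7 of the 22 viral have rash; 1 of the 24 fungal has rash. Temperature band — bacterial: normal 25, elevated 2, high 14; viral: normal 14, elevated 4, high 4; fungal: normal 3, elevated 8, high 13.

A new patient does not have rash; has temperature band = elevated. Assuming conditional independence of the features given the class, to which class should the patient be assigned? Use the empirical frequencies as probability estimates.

bacterial: (41/87) × (12/41) × (2/41) ≈ 0.00672834
viral: (22/87) × (15/22) × (4/22) ≈ 0.031348
fungal: (24/87) × (23/24) × (8/24) ≈ 0.0881226
Highest score → fungal.

fungal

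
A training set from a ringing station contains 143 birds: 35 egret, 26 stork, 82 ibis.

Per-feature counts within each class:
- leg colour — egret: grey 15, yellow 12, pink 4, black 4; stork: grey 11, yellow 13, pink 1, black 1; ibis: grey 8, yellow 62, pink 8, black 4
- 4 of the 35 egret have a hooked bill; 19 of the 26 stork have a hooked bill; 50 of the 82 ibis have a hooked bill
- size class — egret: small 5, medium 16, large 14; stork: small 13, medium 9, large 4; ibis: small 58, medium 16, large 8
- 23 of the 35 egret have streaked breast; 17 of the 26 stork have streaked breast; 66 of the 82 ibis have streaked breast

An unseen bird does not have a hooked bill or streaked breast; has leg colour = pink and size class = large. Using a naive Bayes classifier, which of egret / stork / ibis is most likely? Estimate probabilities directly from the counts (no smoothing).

egret: (35/143) × (4/35) × (31/35) × (14/35) × (12/35) ≈ 0.00339775
stork: (26/143) × (1/26) × (7/26) × (4/26) × (9/26) ≈ 0.000100264
ibis: (82/143) × (8/82) × (32/82) × (8/82) × (16/82) ≈ 0.000415597
Highest score → egret.

egret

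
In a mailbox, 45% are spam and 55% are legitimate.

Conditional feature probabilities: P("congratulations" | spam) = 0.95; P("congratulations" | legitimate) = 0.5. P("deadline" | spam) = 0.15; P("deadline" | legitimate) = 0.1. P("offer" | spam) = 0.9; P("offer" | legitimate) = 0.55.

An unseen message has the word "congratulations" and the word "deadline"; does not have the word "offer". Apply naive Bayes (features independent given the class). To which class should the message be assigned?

legitimate

spam: 0.45 × 0.95 × 0.15 × (1−0.9) = 0.0064125
legitimate: 0.55 × 0.5 × 0.1 × (1−0.55) = 0.012375
Highest score → legitimate.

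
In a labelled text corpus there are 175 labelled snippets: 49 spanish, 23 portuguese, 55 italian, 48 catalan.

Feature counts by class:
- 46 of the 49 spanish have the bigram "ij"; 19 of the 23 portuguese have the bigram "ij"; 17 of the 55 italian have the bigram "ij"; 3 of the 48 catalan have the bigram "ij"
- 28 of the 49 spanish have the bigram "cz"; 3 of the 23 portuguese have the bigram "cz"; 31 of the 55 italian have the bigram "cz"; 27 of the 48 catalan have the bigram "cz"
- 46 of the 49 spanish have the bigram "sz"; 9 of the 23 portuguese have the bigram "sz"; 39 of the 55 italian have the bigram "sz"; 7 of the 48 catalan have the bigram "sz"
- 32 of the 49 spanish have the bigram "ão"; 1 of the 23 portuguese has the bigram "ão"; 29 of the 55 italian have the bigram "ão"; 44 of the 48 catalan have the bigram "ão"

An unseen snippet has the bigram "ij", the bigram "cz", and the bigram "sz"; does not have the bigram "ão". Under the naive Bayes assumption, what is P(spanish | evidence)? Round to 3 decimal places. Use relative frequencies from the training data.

spanish: (49/175) × (46/49) × (28/49) × (46/49) × (17/49) ≈ 0.0489211
portuguese: (23/175) × (19/23) × (3/23) × (9/23) × (22/23) ≈ 0.00530052
italian: (55/175) × (17/55) × (31/55) × (39/55) × (26/55) ≈ 0.0183537
catalan: (48/175) × (3/48) × (27/48) × (7/48) × (4/48) = 0.0001171875
P(spanish | x) = 0.0489211 / 0.0726925075 ≈ 0.673

0.673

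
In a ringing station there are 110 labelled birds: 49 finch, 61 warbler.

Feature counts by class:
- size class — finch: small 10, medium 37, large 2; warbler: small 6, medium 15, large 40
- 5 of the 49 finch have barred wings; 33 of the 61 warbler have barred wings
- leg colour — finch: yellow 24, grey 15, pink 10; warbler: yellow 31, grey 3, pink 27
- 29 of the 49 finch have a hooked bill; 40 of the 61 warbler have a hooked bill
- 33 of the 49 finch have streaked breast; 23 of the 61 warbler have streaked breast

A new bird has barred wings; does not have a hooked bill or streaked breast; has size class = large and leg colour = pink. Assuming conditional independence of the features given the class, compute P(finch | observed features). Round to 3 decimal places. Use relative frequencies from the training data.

finch: (49/110) × (2/49) × (5/49) × (10/49) × (20/49) × (16/49) ≈ 0.000050463
warbler: (61/110) × (40/61) × (33/61) × (27/61) × (21/61) × (38/61) ≈ 0.0186736
P(finch | x) = 0.000050463 / 0.018724063 ≈ 0.003

0.003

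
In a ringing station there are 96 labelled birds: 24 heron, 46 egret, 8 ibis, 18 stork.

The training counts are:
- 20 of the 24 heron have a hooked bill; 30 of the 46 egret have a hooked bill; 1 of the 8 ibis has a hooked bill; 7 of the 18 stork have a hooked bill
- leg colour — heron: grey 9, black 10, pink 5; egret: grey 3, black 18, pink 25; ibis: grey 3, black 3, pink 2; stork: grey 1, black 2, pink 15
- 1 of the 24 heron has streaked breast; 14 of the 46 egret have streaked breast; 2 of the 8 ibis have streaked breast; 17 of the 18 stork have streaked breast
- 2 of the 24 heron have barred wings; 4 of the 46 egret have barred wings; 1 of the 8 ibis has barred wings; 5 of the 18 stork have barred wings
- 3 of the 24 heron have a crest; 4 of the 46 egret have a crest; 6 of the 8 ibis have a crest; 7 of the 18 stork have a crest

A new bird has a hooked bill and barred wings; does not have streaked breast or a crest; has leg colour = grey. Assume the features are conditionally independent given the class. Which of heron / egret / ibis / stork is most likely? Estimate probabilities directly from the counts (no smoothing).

heron: (24/96) × (20/24) × (9/24) × (23/24) × (2/24) × (21/24) ≈ 0.00545926
egret: (46/96) × (30/46) × (3/46) × (32/46) × (4/46) × (42/46) ≈ 0.00112564
ibis: (8/96) × (1/8) × (3/8) × (6/8) × (1/8) × (2/8) = 0.000091552734375
stork: (18/96) × (7/18) × (1/18) × (1/18) × (5/18) × (11/18) ≈ 0.0000382032
Highest score → heron.

heron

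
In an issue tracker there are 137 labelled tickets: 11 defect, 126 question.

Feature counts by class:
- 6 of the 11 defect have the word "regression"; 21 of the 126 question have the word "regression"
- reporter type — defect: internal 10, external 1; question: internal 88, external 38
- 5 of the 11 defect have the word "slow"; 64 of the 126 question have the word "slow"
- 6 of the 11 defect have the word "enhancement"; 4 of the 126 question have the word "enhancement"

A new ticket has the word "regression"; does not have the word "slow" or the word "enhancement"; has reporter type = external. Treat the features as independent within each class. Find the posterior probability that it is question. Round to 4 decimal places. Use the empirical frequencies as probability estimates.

defect: (11/137) × (6/11) × (1/11) × (6/11) × (5/11) ≈ 0.000987129
question: (126/137) × (21/126) × (38/126) × (62/126) × (122/126) ≈ 0.0220253
P(question | x) = 0.0220253 / 0.023012429 ≈ 0.9571

0.9571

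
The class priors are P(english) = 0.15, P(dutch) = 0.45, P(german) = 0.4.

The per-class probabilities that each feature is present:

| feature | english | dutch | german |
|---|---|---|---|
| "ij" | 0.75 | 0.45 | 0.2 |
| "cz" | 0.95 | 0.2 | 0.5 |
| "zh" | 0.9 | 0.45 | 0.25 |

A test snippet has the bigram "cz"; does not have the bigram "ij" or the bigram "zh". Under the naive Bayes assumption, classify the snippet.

german

english: 0.15 × (1−0.75) × 0.95 × (1−0.9) = 0.0035625
dutch: 0.45 × (1−0.45) × 0.2 × (1−0.45) = 0.027225
german: 0.4 × (1−0.2) × 0.5 × (1−0.25) = 0.12
Highest score → german.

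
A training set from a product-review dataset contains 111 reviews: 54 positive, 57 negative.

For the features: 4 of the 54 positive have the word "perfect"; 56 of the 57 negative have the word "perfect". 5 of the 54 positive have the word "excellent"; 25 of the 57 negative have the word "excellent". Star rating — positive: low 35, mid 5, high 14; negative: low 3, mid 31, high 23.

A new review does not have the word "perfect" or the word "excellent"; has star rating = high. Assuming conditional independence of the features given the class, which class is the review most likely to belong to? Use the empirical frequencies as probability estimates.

positive

positive: (54/111) × (50/54) × (49/54) × (14/54) ≈ 0.10597
negative: (57/111) × (1/57) × (32/57) × (23/57) ≈ 0.00204082
Highest score → positive.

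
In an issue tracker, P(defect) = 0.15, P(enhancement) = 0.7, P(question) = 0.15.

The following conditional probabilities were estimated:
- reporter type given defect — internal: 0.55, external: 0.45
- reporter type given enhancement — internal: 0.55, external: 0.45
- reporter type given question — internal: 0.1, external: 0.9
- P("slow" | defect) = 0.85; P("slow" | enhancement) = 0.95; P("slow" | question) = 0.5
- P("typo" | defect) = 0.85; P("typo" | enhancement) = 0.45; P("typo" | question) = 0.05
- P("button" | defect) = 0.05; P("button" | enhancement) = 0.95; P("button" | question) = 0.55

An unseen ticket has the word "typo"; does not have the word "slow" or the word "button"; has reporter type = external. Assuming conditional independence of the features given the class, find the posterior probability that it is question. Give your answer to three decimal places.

0.151

defect: 0.15 × 0.45 × (1−0.85) × 0.85 × (1−0.05) = 0.0081759375
enhancement: 0.7 × 0.45 × (1−0.95) × 0.45 × (1−0.95) = 0.000354375
question: 0.15 × 0.9 × (1−0.5) × 0.05 × (1−0.55) = 0.00151875
P(question | x) = 0.00151875 / 0.0100490625 ≈ 0.151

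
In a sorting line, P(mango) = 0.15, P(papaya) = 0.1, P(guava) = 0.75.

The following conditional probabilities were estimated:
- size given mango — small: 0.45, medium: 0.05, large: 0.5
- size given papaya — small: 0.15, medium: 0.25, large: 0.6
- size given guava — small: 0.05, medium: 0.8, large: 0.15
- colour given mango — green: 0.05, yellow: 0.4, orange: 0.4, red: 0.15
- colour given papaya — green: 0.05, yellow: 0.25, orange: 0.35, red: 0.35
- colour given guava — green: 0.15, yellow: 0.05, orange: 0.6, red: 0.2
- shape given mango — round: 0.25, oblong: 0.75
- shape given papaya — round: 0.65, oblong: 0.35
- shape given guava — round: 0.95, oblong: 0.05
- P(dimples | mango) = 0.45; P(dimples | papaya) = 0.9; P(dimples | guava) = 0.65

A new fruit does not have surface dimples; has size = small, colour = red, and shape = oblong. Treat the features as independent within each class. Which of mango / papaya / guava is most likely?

mango

mango: 0.15 × 0.45 × 0.15 × 0.75 × (1−0.45) = 0.0041765625
papaya: 0.1 × 0.15 × 0.35 × 0.35 × (1−0.9) = 0.00018375
guava: 0.75 × 0.05 × 0.2 × 0.05 × (1−0.65) = 0.00013125
Highest score → mango.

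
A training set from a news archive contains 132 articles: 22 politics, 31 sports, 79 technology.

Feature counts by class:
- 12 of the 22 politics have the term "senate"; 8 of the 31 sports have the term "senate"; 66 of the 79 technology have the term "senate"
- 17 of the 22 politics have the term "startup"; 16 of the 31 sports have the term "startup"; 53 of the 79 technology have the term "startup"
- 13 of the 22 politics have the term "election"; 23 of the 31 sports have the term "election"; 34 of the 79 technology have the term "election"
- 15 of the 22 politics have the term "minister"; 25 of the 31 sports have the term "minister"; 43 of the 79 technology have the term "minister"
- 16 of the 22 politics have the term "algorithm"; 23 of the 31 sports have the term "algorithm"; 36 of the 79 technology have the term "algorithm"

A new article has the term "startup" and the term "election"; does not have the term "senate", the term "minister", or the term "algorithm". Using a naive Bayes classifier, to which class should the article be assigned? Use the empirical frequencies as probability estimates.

politics: (22/132) × (10/22) × (17/22) × (13/22) × (7/22) × (6/22) ≈ 0.00300177
sports: (31/132) × (23/31) × (16/31) × (23/31) × (6/31) × (8/31) ≈ 0.0033327
technology: (79/132) × (13/79) × (53/79) × (34/79) × (36/79) × (43/79) ≈ 0.00705321
Highest score → technology.

technology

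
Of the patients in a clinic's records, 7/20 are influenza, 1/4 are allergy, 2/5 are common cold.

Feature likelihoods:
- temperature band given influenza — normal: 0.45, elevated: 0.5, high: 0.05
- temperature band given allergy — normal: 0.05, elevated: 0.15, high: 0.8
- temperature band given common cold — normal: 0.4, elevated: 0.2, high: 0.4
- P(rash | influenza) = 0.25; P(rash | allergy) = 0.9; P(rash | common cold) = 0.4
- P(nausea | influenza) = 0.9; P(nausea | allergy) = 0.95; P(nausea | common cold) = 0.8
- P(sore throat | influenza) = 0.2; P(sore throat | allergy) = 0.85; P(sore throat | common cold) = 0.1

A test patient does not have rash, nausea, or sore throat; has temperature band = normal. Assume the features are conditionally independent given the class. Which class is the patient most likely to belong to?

influenza: 0.35 × 0.45 × (1−0.25) × (1−0.9) × (1−0.2) = 0.00945
allergy: 0.25 × 0.05 × (1−0.9) × (1−0.95) × (1−0.85) = 0.000009375
common cold: 0.4 × 0.4 × (1−0.4) × (1−0.8) × (1−0.1) = 0.01728
Highest score → common cold.

common cold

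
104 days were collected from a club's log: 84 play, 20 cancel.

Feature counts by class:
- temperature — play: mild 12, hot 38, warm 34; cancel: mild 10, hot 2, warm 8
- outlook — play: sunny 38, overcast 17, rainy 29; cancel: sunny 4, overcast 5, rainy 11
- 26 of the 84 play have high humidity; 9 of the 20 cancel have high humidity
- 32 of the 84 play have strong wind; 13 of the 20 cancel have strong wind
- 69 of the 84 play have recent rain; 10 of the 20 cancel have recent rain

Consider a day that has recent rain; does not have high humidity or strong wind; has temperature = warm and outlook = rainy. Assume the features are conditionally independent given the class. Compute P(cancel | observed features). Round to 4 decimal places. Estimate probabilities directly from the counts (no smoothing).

0.0932

play: (84/104) × (34/84) × (29/84) × (58/84) × (52/84) × (69/84) ≈ 0.0396284
cancel: (20/104) × (8/20) × (11/20) × (11/20) × (7/20) × (10/20) ≈ 0.00407212
P(cancel | x) = 0.00407212 / 0.04370052 ≈ 0.0932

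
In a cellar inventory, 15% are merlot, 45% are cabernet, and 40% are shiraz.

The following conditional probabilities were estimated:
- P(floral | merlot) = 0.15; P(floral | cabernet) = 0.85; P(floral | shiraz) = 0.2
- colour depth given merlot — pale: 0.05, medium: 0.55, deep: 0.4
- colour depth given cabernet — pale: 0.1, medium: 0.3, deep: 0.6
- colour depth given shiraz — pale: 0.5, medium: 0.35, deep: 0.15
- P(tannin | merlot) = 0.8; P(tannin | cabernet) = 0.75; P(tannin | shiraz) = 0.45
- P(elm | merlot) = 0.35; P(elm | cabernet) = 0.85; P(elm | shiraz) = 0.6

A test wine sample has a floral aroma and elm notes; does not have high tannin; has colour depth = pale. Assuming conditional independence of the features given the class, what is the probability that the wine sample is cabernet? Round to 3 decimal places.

merlot: 0.15 × 0.15 × 0.05 × (1−0.8) × 0.35 = 0.00007875
cabernet: 0.45 × 0.85 × 0.1 × (1−0.75) × 0.85 = 0.008128125
shiraz: 0.4 × 0.2 × 0.5 × (1−0.45) × 0.6 = 0.0132
P(cabernet | x) = 0.008128125 / 0.021406875 ≈ 0.380

0.380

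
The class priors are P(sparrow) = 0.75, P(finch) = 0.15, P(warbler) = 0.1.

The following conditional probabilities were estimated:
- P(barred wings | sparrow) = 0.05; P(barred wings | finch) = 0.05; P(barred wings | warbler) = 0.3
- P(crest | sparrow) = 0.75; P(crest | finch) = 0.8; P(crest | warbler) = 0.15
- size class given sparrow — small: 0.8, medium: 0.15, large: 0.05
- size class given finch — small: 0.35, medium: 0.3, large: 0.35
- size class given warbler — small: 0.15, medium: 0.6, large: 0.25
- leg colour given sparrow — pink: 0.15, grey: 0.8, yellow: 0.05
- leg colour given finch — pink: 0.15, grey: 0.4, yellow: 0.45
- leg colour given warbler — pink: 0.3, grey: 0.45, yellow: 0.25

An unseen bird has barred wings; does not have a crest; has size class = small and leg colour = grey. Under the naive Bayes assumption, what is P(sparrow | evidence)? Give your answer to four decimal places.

sparrow: 0.75 × 0.05 × (1−0.75) × 0.8 × 0.8 = 0.006
finch: 0.15 × 0.05 × (1−0.8) × 0.35 × 0.4 = 0.00021
warbler: 0.1 × 0.3 × (1−0.15) × 0.15 × 0.45 = 0.00172125
P(sparrow | x) = 0.006 / 0.00793125 ≈ 0.7565

0.7565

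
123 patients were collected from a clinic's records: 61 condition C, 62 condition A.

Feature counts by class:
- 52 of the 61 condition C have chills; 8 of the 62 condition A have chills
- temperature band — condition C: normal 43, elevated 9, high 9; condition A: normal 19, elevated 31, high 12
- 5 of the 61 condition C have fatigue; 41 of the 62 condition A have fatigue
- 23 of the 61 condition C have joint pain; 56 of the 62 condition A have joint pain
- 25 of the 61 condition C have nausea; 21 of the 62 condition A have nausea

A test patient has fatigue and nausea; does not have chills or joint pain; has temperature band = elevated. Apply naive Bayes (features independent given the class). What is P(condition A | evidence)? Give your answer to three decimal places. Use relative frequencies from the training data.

condition C: (61/123) × (9/61) × (9/61) × (5/61) × (38/61) × (25/61) ≈ 0.00022592
condition A: (62/123) × (54/62) × (31/62) × (41/62) × (6/62) × (21/62) ≈ 0.00475815
P(condition A | x) = 0.00475815 / 0.00498407 ≈ 0.955

0.955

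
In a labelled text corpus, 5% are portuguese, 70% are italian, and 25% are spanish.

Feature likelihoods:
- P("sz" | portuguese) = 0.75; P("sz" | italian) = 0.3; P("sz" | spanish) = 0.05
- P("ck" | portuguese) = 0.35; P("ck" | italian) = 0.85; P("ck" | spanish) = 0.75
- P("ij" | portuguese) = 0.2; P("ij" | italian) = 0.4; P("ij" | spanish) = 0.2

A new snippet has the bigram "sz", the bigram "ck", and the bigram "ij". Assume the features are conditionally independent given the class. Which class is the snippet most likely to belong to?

portuguese: 0.05 × 0.75 × 0.35 × 0.2 = 0.002625
italian: 0.7 × 0.3 × 0.85 × 0.4 = 0.0714
spanish: 0.25 × 0.05 × 0.75 × 0.2 = 0.001875
Highest score → italian.

italian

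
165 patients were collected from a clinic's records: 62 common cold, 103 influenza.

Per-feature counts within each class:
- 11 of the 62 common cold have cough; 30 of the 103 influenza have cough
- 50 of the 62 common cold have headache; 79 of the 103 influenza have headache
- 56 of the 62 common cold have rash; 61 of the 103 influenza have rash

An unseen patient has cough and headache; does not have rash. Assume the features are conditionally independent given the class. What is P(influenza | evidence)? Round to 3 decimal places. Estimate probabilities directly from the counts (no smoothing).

0.916

common cold: (62/165) × (11/62) × (50/62) × (6/62) ≈ 0.00520291
influenza: (103/165) × (30/103) × (79/103) × (42/103) ≈ 0.0568642
P(influenza | x) = 0.0568642 / 0.06206711 ≈ 0.916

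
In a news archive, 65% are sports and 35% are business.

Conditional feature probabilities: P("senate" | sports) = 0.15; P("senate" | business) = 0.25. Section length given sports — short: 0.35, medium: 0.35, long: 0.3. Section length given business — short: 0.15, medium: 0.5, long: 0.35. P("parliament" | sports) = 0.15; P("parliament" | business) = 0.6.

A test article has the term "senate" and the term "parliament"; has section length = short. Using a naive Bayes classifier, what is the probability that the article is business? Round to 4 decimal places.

sports: 0.65 × 0.15 × 0.35 × 0.15 = 0.00511875
business: 0.35 × 0.25 × 0.15 × 0.6 = 0.007875
P(business | x) = 0.007875 / 0.01299375 ≈ 0.6061

0.6061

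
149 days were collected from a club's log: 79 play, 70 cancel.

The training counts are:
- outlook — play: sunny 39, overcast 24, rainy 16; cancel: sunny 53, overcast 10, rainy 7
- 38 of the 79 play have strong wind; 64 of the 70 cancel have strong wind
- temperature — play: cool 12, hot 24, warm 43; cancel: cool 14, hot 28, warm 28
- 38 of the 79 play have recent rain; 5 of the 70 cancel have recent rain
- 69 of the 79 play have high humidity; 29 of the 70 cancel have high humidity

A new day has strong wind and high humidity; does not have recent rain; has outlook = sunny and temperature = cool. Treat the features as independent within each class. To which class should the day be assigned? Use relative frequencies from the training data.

play: (79/149) × (39/79) × (38/79) × (12/79) × (41/79) × (69/79) ≈ 0.00866898
cancel: (70/149) × (53/70) × (64/70) × (14/70) × (65/70) × (29/70) ≈ 0.0250217
Highest score → cancel.

cancel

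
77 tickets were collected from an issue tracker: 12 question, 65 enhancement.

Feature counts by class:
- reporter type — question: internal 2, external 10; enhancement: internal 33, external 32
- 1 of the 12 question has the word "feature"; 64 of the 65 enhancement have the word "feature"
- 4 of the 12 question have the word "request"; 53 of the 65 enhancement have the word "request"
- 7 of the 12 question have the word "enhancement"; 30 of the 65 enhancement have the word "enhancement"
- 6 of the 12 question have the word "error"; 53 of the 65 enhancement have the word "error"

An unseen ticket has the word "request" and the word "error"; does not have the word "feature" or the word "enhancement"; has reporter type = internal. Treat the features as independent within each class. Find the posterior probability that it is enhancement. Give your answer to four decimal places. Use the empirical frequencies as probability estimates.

0.5881

question: (12/77) × (2/12) × (11/12) × (4/12) × (5/12) × (6/12) ≈ 0.00165344
enhancement: (65/77) × (33/65) × (1/65) × (53/65) × (35/65) × (53/65) ≈ 0.00236042
P(enhancement | x) = 0.00236042 / 0.00401386 ≈ 0.5881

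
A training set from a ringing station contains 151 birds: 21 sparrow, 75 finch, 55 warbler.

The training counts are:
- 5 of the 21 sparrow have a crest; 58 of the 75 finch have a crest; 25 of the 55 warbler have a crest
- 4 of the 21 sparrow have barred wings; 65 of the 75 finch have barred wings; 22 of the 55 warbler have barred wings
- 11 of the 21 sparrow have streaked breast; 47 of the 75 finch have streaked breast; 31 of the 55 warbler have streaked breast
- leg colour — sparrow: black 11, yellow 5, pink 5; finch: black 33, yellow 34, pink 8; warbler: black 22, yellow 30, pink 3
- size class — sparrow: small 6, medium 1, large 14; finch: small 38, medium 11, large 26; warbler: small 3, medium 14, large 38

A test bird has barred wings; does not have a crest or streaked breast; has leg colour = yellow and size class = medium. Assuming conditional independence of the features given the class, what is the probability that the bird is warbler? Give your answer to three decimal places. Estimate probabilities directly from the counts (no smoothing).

0.655

sparrow: (21/151) × (16/21) × (4/21) × (10/21) × (5/21) × (1/21) ≈ 0.000108967
finch: (75/151) × (17/75) × (65/75) × (28/75) × (34/75) × (11/75) ≈ 0.00242198
warbler: (55/151) × (30/55) × (22/55) × (24/55) × (30/55) × (14/55) ≈ 0.00481478
P(warbler | x) = 0.00481478 / 0.007345727 ≈ 0.655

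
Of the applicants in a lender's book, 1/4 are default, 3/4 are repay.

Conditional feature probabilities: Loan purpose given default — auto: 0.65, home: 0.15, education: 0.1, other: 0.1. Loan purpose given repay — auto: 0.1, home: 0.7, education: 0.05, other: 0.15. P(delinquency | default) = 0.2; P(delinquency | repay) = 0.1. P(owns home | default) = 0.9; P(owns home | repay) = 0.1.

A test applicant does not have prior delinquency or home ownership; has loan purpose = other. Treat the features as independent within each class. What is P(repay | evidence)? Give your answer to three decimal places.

default: 0.25 × 0.1 × (1−0.2) × (1−0.9) = 0.002
repay: 0.75 × 0.15 × (1−0.1) × (1−0.1) = 0.091125
P(repay | x) = 0.091125 / 0.093125 ≈ 0.979

0.979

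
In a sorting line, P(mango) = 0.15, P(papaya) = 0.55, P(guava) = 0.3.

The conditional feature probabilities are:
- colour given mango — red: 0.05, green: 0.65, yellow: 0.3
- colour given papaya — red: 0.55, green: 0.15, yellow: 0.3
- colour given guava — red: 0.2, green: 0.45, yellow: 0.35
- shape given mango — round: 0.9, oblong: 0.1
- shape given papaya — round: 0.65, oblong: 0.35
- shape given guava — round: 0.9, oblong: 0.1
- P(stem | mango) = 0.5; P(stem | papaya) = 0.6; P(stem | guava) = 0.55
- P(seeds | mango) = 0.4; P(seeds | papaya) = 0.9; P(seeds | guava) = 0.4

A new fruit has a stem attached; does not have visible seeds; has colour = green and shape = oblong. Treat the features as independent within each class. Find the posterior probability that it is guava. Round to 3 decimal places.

0.489

mango: 0.15 × 0.65 × 0.1 × 0.5 × (1−0.4) = 0.002925
papaya: 0.55 × 0.15 × 0.35 × 0.6 × (1−0.9) = 0.0017325
guava: 0.3 × 0.45 × 0.1 × 0.55 × (1−0.4) = 0.004455
P(guava | x) = 0.004455 / 0.0091125 ≈ 0.489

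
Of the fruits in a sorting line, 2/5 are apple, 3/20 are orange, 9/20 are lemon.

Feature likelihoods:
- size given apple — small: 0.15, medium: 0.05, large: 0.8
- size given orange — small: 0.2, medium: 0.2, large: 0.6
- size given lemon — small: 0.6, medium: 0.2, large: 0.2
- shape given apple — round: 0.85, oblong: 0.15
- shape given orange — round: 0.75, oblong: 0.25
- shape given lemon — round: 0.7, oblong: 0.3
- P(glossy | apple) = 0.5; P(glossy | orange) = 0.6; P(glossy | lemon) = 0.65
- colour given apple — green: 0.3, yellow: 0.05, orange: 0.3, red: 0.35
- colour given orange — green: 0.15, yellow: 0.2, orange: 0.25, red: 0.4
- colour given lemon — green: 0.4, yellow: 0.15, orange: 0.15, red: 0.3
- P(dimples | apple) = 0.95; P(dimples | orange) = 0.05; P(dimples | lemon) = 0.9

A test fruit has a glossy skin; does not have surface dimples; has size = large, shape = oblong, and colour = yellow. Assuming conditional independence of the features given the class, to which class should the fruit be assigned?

apple: 0.4 × 0.8 × 0.15 × 0.5 × 0.05 × (1−0.95) = 0.00006
orange: 0.15 × 0.6 × 0.25 × 0.6 × 0.2 × (1−0.05) = 0.002565
lemon: 0.45 × 0.2 × 0.3 × 0.65 × 0.15 × (1−0.9) = 0.00026325
Highest score → orange.

orange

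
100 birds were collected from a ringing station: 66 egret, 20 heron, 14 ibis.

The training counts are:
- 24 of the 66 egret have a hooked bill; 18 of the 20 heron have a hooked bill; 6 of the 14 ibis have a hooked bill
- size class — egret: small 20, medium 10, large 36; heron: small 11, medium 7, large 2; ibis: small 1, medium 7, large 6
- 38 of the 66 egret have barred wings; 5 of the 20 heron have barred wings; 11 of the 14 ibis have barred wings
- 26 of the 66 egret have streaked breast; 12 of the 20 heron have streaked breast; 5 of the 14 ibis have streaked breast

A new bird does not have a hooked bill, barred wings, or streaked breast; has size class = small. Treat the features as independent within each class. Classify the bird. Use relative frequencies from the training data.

egret

egret: (66/100) × (42/66) × (20/66) × (28/66) × (40/66) ≈ 0.0327239
heron: (20/100) × (2/20) × (11/20) × (15/20) × (8/20) = 0.0033
ibis: (14/100) × (8/14) × (1/14) × (3/14) × (9/14) ≈ 0.000787172
Highest score → egret.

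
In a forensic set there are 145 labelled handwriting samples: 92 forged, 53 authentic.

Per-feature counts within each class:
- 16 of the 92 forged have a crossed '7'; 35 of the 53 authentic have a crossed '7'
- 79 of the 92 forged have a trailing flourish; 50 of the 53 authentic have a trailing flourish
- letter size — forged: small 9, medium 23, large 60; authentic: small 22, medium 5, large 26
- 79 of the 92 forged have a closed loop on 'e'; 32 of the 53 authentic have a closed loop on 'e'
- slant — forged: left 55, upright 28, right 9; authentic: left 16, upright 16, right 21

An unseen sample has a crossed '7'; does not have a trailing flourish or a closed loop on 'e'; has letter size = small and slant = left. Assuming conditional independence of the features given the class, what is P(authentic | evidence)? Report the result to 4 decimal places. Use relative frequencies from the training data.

forged: (92/145) × (16/92) × (13/92) × (9/92) × (13/92) × (55/92) ≈ 0.000128852
authentic: (53/145) × (35/53) × (3/53) × (22/53) × (21/53) × (16/53) ≈ 0.000678391
P(authentic | x) = 0.000678391 / 0.000807243 ≈ 0.8404

0.8404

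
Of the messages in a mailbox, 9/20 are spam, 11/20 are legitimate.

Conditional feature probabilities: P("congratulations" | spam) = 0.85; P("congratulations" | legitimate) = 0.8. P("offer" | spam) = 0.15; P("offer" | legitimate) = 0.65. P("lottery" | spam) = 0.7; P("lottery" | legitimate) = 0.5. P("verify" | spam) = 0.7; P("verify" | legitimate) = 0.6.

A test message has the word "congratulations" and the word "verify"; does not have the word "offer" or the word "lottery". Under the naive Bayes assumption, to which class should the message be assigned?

spam: 0.45 × 0.85 × (1−0.15) × (1−0.7) × 0.7 = 0.06827625
legitimate: 0.55 × 0.8 × (1−0.65) × (1−0.5) × 0.6 = 0.0462
Highest score → spam.

spam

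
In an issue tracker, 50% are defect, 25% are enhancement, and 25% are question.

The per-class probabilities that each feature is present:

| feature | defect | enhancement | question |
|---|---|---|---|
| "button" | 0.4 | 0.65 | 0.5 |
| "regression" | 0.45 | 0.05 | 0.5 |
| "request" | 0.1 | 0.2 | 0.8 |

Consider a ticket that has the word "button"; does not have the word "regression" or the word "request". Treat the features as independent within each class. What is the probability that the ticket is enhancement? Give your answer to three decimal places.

defect: 0.5 × 0.4 × (1−0.45) × (1−0.1) = 0.099
enhancement: 0.25 × 0.65 × (1−0.05) × (1−0.2) = 0.1235
question: 0.25 × 0.5 × (1−0.5) × (1−0.8) = 0.0125
P(enhancement | x) = 0.1235 / 0.235 ≈ 0.526

0.526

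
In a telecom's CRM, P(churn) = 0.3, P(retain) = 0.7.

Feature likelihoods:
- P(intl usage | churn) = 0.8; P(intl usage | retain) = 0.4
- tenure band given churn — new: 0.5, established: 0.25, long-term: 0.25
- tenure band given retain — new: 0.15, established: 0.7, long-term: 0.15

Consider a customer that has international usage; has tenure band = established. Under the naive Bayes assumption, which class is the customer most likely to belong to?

churn: 0.3 × 0.8 × 0.25 = 0.06
retain: 0.7 × 0.4 × 0.7 = 0.196
Highest score → retain.

retain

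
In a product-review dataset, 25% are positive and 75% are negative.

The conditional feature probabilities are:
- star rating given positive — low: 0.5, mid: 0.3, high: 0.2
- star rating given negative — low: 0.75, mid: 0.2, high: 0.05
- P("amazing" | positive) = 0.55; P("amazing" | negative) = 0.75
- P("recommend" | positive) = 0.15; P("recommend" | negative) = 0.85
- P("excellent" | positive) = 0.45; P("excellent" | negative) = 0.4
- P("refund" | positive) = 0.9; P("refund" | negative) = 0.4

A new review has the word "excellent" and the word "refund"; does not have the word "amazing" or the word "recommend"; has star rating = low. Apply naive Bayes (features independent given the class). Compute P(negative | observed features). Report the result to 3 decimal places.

positive: 0.25 × 0.5 × (1−0.55) × (1−0.15) × 0.45 × 0.9 = 0.0193640625
negative: 0.75 × 0.75 × (1−0.75) × (1−0.85) × 0.4 × 0.4 = 0.003375
P(negative | x) = 0.003375 / 0.0227390625 ≈ 0.148

0.148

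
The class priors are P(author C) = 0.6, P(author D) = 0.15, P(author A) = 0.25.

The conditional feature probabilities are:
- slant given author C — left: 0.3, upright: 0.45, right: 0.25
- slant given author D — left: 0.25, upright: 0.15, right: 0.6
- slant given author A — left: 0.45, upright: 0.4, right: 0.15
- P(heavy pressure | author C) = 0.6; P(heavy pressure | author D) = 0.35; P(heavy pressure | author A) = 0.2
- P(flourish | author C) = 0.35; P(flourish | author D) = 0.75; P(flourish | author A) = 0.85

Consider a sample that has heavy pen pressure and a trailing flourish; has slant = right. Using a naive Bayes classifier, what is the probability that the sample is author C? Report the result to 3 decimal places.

author C: 0.6 × 0.25 × 0.6 × 0.35 = 0.0315
author D: 0.15 × 0.6 × 0.35 × 0.75 = 0.023625
author A: 0.25 × 0.15 × 0.2 × 0.85 = 0.006375
P(author C | x) = 0.0315 / 0.0615 ≈ 0.512

0.512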